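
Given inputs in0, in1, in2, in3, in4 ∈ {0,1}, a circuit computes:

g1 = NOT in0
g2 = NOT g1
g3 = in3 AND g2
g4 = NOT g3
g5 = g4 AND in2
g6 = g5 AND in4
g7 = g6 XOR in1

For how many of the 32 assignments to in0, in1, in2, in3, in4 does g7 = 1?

g7 = g6 XOR in1 must be 1, so g6 and in1 differ.
Enumerating the 32 input combinations, 16 give g7 = 1 and 16 give g7 = 0.

16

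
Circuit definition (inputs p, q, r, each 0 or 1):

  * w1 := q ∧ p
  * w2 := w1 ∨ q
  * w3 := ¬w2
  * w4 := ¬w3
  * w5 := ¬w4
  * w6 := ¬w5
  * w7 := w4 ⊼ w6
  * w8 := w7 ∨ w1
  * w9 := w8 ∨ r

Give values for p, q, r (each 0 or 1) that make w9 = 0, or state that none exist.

w9 = w8 ∨ r must be 0, so both w8 = 0 and r = 0.
Check with p=0 q=1 r=0:
w1 = q ∧ p = 1 ∧ 0 = 0
w2 = w1 ∨ q = 0 ∨ 1 = 1
w3 = ¬w2 = ¬1 = 0
w4 = ¬w3 = ¬0 = 1
w5 = ¬w4 = ¬1 = 0
w6 = ¬w5 = ¬0 = 1
w7 = w4 ⊼ w6 = 1 ⊼ 1 = 0
w8 = w7 ∨ w1 = 0 ∨ 0 = 0
w9 = w8 ∨ r = 0 ∨ 0 = 0
So w9 = 0 as required.

p=0 q=1 r=0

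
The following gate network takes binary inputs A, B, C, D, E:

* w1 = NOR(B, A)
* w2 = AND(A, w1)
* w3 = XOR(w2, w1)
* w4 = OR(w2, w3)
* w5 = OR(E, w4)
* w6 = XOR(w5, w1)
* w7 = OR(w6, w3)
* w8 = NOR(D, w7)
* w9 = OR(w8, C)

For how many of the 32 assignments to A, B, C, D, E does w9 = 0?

w9 = OR(w8, C) must be 0, so both w8 = 0 and C = 0.
w8 = NOR(D, w7) must be 0, so at least one of D, w7 is 1.
Enumerating the 32 input combinations, 13 give w9 = 0 and 19 give w9 = 1.

13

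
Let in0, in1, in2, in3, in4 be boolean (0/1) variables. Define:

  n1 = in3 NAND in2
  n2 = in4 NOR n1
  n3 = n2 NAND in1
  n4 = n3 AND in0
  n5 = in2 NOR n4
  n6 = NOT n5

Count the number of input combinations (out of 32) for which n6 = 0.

8

n6 = NOT n5 must be 0, so n5 = 1.
n5 = in2 NOR n4 must be 1, so both in2 = 0 and n4 = 0.
n4 = n3 AND in0 must be 0, so at least one of n3, in0 is 0.
Enumerating the 32 input combinations, 8 give n6 = 0 and 24 give n6 = 1.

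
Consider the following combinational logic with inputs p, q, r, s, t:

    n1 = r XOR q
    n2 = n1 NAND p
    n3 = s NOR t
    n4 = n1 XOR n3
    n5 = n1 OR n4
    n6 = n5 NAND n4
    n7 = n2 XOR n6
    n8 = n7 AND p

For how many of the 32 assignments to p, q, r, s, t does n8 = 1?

4

n8 = n7 AND p must be 1, so both n7 = 1 and p = 1.
n7 = n2 XOR n6 must be 1, so n2 and n6 differ.
Satisfying assignments:
  p=1, q=0, r=0, s=0, t=0
  p=1, q=0, r=1, s=0, t=0
  p=1, q=1, r=0, s=0, t=0
  p=1, q=1, r=1, s=0, t=0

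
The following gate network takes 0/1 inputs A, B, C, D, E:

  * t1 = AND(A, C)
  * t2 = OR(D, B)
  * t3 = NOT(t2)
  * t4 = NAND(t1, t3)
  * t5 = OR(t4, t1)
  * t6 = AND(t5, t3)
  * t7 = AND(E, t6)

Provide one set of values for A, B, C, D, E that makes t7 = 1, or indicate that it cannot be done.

t7 = AND(E, t6) must be 1, so both E = 1 and t6 = 1.
Check with A=0 B=0 C=0 D=0 E=1:
t1 = AND(A, C) = AND(0, 0) = 0
t2 = OR(D, B) = OR(0, 0) = 0
t3 = NOT(t2) = NOT 0 = 1
t4 = NAND(t1, t3) = NAND(0, 1) = 1
t5 = OR(t4, t1) = OR(1, 0) = 1
t6 = AND(t5, t3) = AND(1, 1) = 1
t7 = AND(E, t6) = AND(1, 1) = 1
So t7 = 1 as required.

A=0 B=0 C=0 D=0 E=1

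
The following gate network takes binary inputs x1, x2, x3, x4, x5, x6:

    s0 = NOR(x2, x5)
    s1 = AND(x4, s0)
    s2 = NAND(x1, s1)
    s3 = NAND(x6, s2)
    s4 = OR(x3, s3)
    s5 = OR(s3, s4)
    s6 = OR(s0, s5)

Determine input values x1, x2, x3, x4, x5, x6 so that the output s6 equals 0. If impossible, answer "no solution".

x1=0 x2=1 x3=0 x4=0 x5=1 x6=1

Check with x1=0 x2=1 x3=0 x4=0 x5=1 x6=1:
s0 = NOR(x2, x5) = NOR(1, 1) = 0
s1 = AND(x4, s0) = AND(0, 0) = 0
s2 = NAND(x1, s1) = NAND(0, 0) = 1
s3 = NAND(x6, s2) = NAND(1, 1) = 0
s4 = OR(x3, s3) = OR(0, 0) = 0
s5 = OR(s3, s4) = OR(0, 0) = 0
s6 = OR(s0, s5) = OR(0, 0) = 0
So s6 = 0 as required.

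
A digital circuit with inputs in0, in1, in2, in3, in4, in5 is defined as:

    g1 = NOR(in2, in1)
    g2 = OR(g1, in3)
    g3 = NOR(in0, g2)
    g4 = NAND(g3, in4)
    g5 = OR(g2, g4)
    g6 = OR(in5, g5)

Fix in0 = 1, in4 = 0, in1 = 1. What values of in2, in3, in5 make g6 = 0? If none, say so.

With in0 = 1, in4 = 0, in1 = 1 fixed, none of the 8 settings of in2, in3, in5 give g6 = 0.
For example, with in2=1, in3=0, in5=1:
g1 = NOR(in2, in1) = NOR(1, 1) = 0
g2 = OR(g1, in3) = OR(0, 0) = 0
g3 = NOR(in0, g2) = NOR(1, 0) = 0
g4 = NAND(g3, in4) = NAND(0, 0) = 1
g5 = OR(g2, g4) = OR(0, 1) = 1
g6 = OR(in5, g5) = OR(1, 1) = 1
giving g6 = 1 ≠ 0.

no solution exists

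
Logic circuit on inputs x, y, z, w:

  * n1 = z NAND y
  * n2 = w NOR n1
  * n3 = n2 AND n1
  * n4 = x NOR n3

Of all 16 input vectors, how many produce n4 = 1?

n4 = x NOR n3 must be 1, so both x = 0 and n3 = 0.
Enumerating the 16 input combinations, 8 give n4 = 1 and 8 give n4 = 0.

8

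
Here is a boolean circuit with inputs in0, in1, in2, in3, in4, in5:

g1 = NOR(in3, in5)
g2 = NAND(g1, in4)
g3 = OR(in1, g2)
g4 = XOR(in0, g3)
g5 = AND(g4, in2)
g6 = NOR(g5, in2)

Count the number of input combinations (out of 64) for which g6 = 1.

32

g6 = NOR(g5, in2) must be 1, so both g5 = 0 and in2 = 0.
Enumerating the 64 input combinations, 32 give g6 = 1 and 32 give g6 = 0.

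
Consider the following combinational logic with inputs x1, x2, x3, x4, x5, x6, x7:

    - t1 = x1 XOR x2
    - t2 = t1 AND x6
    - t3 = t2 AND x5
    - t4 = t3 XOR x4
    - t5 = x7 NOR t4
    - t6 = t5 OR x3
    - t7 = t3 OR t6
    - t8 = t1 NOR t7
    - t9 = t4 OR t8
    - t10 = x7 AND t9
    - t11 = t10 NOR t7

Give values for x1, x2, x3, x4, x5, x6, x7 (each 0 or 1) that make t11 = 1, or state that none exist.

x1=0 x2=1 x3=0 x4=1 x5=0 x6=0 x7=0

t11 = t10 NOR t7 must be 1, so both t10 = 0 and t7 = 0.
t10 = x7 AND t9 must be 0, so at least one of x7, t9 is 0.
t7 = t3 OR t6 must be 0, so both t3 = 0 and t6 = 0.
Check with x1=0 x2=1 x3=0 x4=1 x5=0 x6=0 x7=0:
t1 = x1 XOR x2 = 0 XOR 1 = 1
t2 = t1 AND x6 = 1 AND 0 = 0
t3 = t2 AND x5 = 0 AND 0 = 0
t4 = t3 XOR x4 = 0 XOR 1 = 1
t5 = x7 NOR t4 = 0 NOR 1 = 0
t6 = t5 OR x3 = 0 OR 0 = 0
t7 = t3 OR t6 = 0 OR 0 = 0
t8 = t1 NOR t7 = 1 NOR 0 = 0
t9 = t4 OR t8 = 1 OR 0 = 1
t10 = x7 AND t9 = 0 AND 1 = 0
t11 = t10 NOR t7 = 0 NOR 0 = 1
So t11 = 1 as required.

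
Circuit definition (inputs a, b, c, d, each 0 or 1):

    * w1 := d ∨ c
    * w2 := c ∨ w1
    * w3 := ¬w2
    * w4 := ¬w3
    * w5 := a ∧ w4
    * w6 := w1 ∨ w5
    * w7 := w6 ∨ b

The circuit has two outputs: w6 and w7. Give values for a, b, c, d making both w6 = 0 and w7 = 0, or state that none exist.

Check with a=1, b=0, c=0, d=0:
w1 = d ∨ c = 0 ∨ 0 = 0
w2 = c ∨ w1 = 0 ∨ 0 = 0
w3 = ¬w2 = ¬0 = 1
w4 = ¬w3 = ¬1 = 0
w5 = a ∧ w4 = 1 ∧ 0 = 0
w6 = w1 ∨ w5 = 0 ∨ 0 = 0
w7 = w6 ∨ b = 0 ∨ 0 = 0
So w6 = 0 and w7 = 0.

a=1, b=0, c=0, d=0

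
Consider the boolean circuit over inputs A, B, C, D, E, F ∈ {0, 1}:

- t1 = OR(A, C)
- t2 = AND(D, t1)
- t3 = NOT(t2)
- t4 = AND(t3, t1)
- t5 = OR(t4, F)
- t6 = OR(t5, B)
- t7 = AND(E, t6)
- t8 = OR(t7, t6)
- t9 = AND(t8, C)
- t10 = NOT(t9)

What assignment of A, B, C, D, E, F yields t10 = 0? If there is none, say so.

A=0, B=1, C=1, D=0, E=0, F=1

Check with A=0, B=1, C=1, D=0, E=0, F=1:
t1 = OR(A, C) = OR(0, 1) = 1
t2 = AND(D, t1) = AND(0, 1) = 0
t3 = NOT(t2) = NOT 0 = 1
t4 = AND(t3, t1) = AND(1, 1) = 1
t5 = OR(t4, F) = OR(1, 1) = 1
t6 = OR(t5, B) = OR(1, 1) = 1
t7 = AND(E, t6) = AND(0, 1) = 0
t8 = OR(t7, t6) = OR(0, 1) = 1
t9 = AND(t8, C) = AND(1, 1) = 1
t10 = NOT(t9) = NOT 1 = 0
So t10 = 0 as required.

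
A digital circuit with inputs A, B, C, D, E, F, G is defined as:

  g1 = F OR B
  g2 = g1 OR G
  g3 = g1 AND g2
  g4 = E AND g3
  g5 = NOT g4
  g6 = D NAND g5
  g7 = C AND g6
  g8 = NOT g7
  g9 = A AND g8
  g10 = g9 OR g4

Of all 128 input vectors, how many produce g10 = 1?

g10 = g9 OR g4 must be 1, so at least one of g9, g4 is 1.
Enumerating the 128 input combinations, 78 give g10 = 1 and 50 give g10 = 0.

78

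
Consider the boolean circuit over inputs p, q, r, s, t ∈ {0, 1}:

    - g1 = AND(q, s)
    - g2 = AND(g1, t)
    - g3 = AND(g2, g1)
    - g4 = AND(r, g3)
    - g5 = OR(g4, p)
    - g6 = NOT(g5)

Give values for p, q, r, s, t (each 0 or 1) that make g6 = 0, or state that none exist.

p=0, q=1, r=1, s=1, t=1

g6 = NOT(g5) must be 0, so g5 = 1.
g5 = OR(g4, p) must be 1, so at least one of g4, p is 1.
Check with p=0, q=1, r=1, s=1, t=1:
g1 = AND(q, s) = AND(1, 1) = 1
g2 = AND(g1, t) = AND(1, 1) = 1
g3 = AND(g2, g1) = AND(1, 1) = 1
g4 = AND(r, g3) = AND(1, 1) = 1
g5 = OR(g4, p) = OR(1, 0) = 1
g6 = NOT(g5) = NOT 1 = 0
So g6 = 0 as required.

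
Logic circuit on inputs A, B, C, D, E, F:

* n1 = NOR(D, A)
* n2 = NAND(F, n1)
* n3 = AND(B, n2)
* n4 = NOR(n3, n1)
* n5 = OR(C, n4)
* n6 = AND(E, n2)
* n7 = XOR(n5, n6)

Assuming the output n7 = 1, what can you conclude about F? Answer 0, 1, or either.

Both values of F occur among assignments with n7 = 1:
  F=0: A=0, B=0, C=0, D=0, E=1, F=0
  F=1: A=0, B=0, C=0, D=1, E=0, F=1

either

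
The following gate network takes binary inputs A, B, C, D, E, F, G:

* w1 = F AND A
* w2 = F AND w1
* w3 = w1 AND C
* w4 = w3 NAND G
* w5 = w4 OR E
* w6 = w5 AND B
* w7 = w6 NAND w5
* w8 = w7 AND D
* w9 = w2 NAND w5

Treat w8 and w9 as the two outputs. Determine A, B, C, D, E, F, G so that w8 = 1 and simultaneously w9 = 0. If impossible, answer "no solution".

Check with A=1, B=0, C=1, D=1, E=0, F=1, G=0:
w1 = F AND A = 1 AND 1 = 1
w2 = F AND w1 = 1 AND 1 = 1
w3 = w1 AND C = 1 AND 1 = 1
w4 = w3 NAND G = 1 NAND 0 = 1
w5 = w4 OR E = 1 OR 0 = 1
w6 = w5 AND B = 1 AND 0 = 0
w7 = w6 NAND w5 = 0 NAND 1 = 1
w8 = w7 AND D = 1 AND 1 = 1
w9 = w2 NAND w5 = 1 NAND 1 = 0
So w8 = 1 and w9 = 0.

A=1, B=0, C=1, D=1, E=0, F=1, G=0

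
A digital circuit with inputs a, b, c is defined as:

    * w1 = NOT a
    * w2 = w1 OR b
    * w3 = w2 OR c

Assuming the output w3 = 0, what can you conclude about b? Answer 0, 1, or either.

w3 = w2 OR c must be 0, so both w2 = 0 and c = 0.
w2 = w1 OR b must be 0, so both w1 = 0 and b = 0.
Every assignment with w3 = 0 has b = 0; there are 1 such assignment(s).
  a=1, b=0, c=0

0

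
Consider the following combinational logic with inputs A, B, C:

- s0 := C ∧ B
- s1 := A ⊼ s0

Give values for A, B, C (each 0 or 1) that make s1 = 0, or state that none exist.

s1 = A ⊼ s0 must be 0, so both A = 1 and s0 = 1.
s0 = C ∧ B must be 1, so both C = 1 and B = 1.
Check with A=1 B=1 C=1:
s0 = C ∧ B = 1 ∧ 1 = 1
s1 = A ⊼ s0 = 1 ⊼ 1 = 0
So s1 = 0 as required.

A=1 B=1 C=1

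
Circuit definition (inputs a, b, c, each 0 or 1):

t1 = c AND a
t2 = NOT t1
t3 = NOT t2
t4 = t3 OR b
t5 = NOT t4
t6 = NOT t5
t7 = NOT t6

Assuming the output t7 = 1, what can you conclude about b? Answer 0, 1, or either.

t7 = NOT t6 must be 1, so t6 = 0.
t6 = NOT t5 must be 0, so t5 = 1.
t5 = NOT t4 must be 1, so t4 = 0.
Every assignment with t7 = 1 has b = 0; there are 3 such assignment(s).
  a=0, b=0, c=0
  a=0, b=0, c=1
  a=1, b=0, c=0

0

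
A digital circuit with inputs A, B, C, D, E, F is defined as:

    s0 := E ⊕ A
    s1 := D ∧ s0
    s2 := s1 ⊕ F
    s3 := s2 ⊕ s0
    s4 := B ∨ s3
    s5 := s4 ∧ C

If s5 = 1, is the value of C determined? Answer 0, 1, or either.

s5 = s4 ∧ C must be 1, so both s4 = 1 and C = 1.
s4 = B ∨ s3 must be 1, so at least one of B, s3 is 1.
Every assignment with s5 = 1 has C = 1; there are 24 such assignment(s).

1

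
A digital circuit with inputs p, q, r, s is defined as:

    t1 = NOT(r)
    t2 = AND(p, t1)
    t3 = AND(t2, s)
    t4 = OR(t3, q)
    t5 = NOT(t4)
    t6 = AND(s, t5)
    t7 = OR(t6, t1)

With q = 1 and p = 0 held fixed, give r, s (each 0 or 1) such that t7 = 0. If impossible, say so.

t7 = OR(t6, t1) must be 0, so both t6 = 0 and t1 = 0.
t6 = AND(s, t5) must be 0, so at least one of s, t5 is 0.
Check with q = 1 and p = 0 and r=1, s=1:
t1 = NOT(r) = NOT 1 = 0
t2 = AND(p, t1) = AND(0, 0) = 0
t3 = AND(t2, s) = AND(0, 1) = 0
t4 = OR(t3, q) = OR(0, 1) = 1
t5 = NOT(t4) = NOT 1 = 0
t6 = AND(s, t5) = AND(1, 0) = 0
t7 = OR(t6, t1) = OR(0, 0) = 0
So t7 = 0.

r=1, s=1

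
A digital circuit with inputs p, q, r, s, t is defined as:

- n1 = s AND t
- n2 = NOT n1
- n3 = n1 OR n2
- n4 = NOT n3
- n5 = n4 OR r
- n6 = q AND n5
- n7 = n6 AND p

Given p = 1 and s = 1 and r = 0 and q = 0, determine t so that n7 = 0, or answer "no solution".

Check with p = 1 and s = 1 and r = 0 and q = 0 and t=1:
n1 = s AND t = 1 AND 1 = 1
n2 = NOT n1 = NOT 1 = 0
n3 = n1 OR n2 = 1 OR 0 = 1
n4 = NOT n3 = NOT 1 = 0
n5 = n4 OR r = 0 OR 0 = 0
n6 = q AND n5 = 0 AND 0 = 0
n7 = n6 AND p = 0 AND 1 = 0
So n7 = 0.

t=1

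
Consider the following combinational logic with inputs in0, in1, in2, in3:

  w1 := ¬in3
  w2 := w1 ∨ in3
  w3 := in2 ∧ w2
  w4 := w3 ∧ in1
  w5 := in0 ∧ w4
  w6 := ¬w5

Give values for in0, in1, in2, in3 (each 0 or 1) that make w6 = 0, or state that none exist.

in0=1, in1=1, in2=1, in3=0

w6 = ¬w5 must be 0, so w5 = 1.
w5 = in0 ∧ w4 must be 1, so both in0 = 1 and w4 = 1.
Check with in0=1, in1=1, in2=1, in3=0:
w1 = ¬in3 = ¬0 = 1
w2 = w1 ∨ in3 = 1 ∨ 0 = 1
w3 = in2 ∧ w2 = 1 ∧ 1 = 1
w4 = w3 ∧ in1 = 1 ∧ 1 = 1
w5 = in0 ∧ w4 = 1 ∧ 1 = 1
w6 = ¬w5 = ¬1 = 0
So w6 = 0 as required.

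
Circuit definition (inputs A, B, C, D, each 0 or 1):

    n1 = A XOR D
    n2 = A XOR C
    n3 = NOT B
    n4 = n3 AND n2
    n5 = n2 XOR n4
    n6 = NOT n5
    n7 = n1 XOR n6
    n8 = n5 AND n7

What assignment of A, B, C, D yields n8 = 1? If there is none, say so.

A=1, B=1, C=0, D=0

n8 = n5 AND n7 must be 1, so both n5 = 1 and n7 = 1.
n5 = n2 XOR n4 must be 1, so n2 and n4 differ.
n7 = n1 XOR n6 must be 1, so n1 and n6 differ.
Check with A=1, B=1, C=0, D=0:
n1 = A XOR D = 1 XOR 0 = 1
n2 = A XOR C = 1 XOR 0 = 1
n3 = NOT B = NOT 1 = 0
n4 = n3 AND n2 = 0 AND 1 = 0
n5 = n2 XOR n4 = 1 XOR 0 = 1
n6 = NOT n5 = NOT 1 = 0
n7 = n1 XOR n6 = 1 XOR 0 = 1
n8 = n5 AND n7 = 1 AND 1 = 1
So n8 = 1 as required.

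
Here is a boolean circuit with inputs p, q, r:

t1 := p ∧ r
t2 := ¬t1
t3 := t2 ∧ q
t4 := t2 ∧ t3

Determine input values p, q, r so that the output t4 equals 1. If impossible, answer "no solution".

t4 = t2 ∧ t3 must be 1, so both t2 = 1 and t3 = 1.
t2 = ¬t1 must be 1, so t1 = 0.
Check with p=1 q=1 r=0:
t1 = p ∧ r = 1 ∧ 0 = 0
t2 = ¬t1 = ¬0 = 1
t3 = t2 ∧ q = 1 ∧ 1 = 1
t4 = t2 ∧ t3 = 1 ∧ 1 = 1
So t4 = 1 as required.

p=1 q=1 r=0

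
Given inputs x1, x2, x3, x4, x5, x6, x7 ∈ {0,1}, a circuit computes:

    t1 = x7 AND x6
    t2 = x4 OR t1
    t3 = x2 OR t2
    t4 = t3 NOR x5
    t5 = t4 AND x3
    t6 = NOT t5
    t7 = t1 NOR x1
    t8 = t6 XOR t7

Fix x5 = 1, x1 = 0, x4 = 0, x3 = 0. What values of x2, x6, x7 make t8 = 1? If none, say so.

Check with x5 = 1, x1 = 0, x4 = 0, x3 = 0 and x2=1, x6=1, x7=1:
t1 = x7 AND x6 = 1 AND 1 = 1
t2 = x4 OR t1 = 0 OR 1 = 1
t3 = x2 OR t2 = 1 OR 1 = 1
t4 = t3 NOR x5 = 1 NOR 1 = 0
t5 = t4 AND x3 = 0 AND 0 = 0
t6 = NOT t5 = NOT 0 = 1
t7 = t1 NOR x1 = 1 NOR 0 = 0
t8 = t6 XOR t7 = 1 XOR 0 = 1
So t8 = 1.

x2=1, x6=1, x7=1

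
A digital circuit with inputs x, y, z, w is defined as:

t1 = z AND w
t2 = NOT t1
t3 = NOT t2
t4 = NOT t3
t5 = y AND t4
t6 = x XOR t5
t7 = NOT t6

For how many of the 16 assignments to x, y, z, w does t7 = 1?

t7 = NOT t6 must be 1, so t6 = 0.
Enumerating the 16 input combinations, 8 give t7 = 1 and 8 give t7 = 0.

8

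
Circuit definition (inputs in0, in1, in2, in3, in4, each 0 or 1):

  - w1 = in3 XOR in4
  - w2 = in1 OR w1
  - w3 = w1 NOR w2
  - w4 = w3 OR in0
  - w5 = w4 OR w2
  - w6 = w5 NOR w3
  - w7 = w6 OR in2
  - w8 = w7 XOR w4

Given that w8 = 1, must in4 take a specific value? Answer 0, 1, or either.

either

Both values of in4 occur among assignments with w8 = 1:
  in4=0: in0=0, in1=0, in2=0, in3=0, in4=0
  in4=1: in0=0, in1=0, in2=0, in3=1, in4=1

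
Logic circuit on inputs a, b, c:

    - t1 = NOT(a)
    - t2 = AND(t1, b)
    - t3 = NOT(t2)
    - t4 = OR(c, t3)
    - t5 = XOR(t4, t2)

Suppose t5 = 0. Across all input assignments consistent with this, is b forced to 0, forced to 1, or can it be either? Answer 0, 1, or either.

1

t5 = XOR(t4, t2) must be 0, so t4 and t2 are equal.
Every assignment with t5 = 0 has b = 1; there are 1 such assignment(s).
  a=0, b=1, c=1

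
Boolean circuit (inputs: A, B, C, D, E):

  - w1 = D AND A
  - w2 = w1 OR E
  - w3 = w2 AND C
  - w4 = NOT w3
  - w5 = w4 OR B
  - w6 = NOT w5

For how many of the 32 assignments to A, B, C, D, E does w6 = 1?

w6 = NOT w5 must be 1, so w5 = 0.
Satisfying assignments:
  A=0, B=0, C=1, D=0, E=1
  A=0, B=0, C=1, D=1, E=1
  A=1, B=0, C=1, D=0, E=1
  A=1, B=0, C=1, D=1, E=0
  A=1, B=0, C=1, D=1, E=1

5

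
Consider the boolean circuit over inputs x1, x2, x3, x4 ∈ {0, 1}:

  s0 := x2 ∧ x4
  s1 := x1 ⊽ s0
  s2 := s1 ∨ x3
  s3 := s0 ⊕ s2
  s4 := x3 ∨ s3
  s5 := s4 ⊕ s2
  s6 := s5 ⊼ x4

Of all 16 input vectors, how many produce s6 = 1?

14

s6 = s5 ⊼ x4 must be 1, so at least one of s5, x4 is 0.
Enumerating the 16 input combinations, 14 give s6 = 1 and 2 give s6 = 0.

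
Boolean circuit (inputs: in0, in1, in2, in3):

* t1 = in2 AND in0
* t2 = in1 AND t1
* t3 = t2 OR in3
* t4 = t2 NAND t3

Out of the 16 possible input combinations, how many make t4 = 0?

2

t4 = t2 NAND t3 must be 0, so both t2 = 1 and t3 = 1.
Enumerating the 16 input combinations, 2 give t4 = 0 and 14 give t4 = 1.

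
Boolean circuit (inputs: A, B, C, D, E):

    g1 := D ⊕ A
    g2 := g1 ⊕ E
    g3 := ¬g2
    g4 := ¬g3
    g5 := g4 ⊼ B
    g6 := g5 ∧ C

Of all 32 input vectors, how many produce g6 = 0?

20

g6 = g5 ∧ C must be 0, so at least one of g5, C is 0.
Enumerating the 32 input combinations, 20 give g6 = 0 and 12 give g6 = 1.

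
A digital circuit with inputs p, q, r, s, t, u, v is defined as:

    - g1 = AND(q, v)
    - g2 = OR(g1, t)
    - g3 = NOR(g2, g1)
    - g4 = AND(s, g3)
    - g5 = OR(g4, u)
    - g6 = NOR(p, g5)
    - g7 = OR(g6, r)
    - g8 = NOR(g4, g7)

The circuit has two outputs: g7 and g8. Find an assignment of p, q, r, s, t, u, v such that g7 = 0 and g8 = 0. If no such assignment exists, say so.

p=0, q=0, r=0, s=1, t=0, u=0, v=1

Check with p=0, q=0, r=0, s=1, t=0, u=0, v=1:
g1 = AND(q, v) = AND(0, 1) = 0
g2 = OR(g1, t) = OR(0, 0) = 0
g3 = NOR(g2, g1) = NOR(0, 0) = 1
g4 = AND(s, g3) = AND(1, 1) = 1
g5 = OR(g4, u) = OR(1, 0) = 1
g6 = NOR(p, g5) = NOR(0, 1) = 0
g7 = OR(g6, r) = OR(0, 0) = 0
g8 = NOR(g4, g7) = NOR(1, 0) = 0
So g7 = 0 and g8 = 0.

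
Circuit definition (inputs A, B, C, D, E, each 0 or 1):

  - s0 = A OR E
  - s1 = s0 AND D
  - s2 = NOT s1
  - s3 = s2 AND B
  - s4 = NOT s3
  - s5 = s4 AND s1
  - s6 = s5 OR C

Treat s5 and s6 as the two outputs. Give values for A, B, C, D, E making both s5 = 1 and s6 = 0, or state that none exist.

no solution exists

Across all 32 input combinations, none give both s5 = 1 and s6 = 0.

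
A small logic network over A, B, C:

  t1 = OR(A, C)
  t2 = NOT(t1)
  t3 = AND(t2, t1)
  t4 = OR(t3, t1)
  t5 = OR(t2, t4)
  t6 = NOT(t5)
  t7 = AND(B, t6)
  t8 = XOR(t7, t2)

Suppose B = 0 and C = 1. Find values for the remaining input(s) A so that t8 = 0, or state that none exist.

A=1

t8 = XOR(t7, t2) must be 0, so t7 and t2 are equal.
Check with B = 0 and C = 1 and A=1:
t1 = OR(A, C) = OR(1, 1) = 1
t2 = NOT(t1) = NOT 1 = 0
t3 = AND(t2, t1) = AND(0, 1) = 0
t4 = OR(t3, t1) = OR(0, 1) = 1
t5 = OR(t2, t4) = OR(0, 1) = 1
t6 = NOT(t5) = NOT 1 = 0
t7 = AND(B, t6) = AND(0, 0) = 0
t8 = XOR(t7, t2) = XOR(0, 0) = 0
So t8 = 0.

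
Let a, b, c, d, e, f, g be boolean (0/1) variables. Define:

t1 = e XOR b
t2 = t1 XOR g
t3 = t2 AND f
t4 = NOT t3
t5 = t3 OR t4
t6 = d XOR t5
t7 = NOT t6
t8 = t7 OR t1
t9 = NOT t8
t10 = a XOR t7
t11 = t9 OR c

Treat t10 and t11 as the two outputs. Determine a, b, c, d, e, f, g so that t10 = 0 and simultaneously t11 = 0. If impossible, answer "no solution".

a=0 b=0 c=0 d=0 e=1 f=1 g=1

Check with a=0 b=0 c=0 d=0 e=1 f=1 g=1:
t1 = e XOR b = 1 XOR 0 = 1
t2 = t1 XOR g = 1 XOR 1 = 0
t3 = t2 AND f = 0 AND 1 = 0
t4 = NOT t3 = NOT 0 = 1
t5 = t3 OR t4 = 0 OR 1 = 1
t6 = d XOR t5 = 0 XOR 1 = 1
t7 = NOT t6 = NOT 1 = 0
t8 = t7 OR t1 = 0 OR 1 = 1
t9 = NOT t8 = NOT 1 = 0
t10 = a XOR t7 = 0 XOR 0 = 0
t11 = t9 OR c = 0 OR 0 = 0
So t10 = 0 and t11 = 0.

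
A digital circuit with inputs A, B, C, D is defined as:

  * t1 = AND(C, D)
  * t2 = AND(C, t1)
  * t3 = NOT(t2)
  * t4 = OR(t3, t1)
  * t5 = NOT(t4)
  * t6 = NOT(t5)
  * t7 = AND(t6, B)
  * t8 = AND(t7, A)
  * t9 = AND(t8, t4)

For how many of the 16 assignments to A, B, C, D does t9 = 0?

t9 = AND(t8, t4) must be 0, so at least one of t8, t4 is 0.
Enumerating the 16 input combinations, 12 give t9 = 0 and 4 give t9 = 1.

12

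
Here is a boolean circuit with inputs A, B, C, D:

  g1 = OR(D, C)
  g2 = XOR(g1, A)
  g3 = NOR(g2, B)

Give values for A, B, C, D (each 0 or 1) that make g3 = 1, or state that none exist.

g3 = NOR(g2, B) must be 1, so both g2 = 0 and B = 0.
g2 = XOR(g1, A) must be 0, so g1 and A are equal.
Check with A=1, B=0, C=1, D=1:
g1 = OR(D, C) = OR(1, 1) = 1
g2 = XOR(g1, A) = XOR(1, 1) = 0
g3 = NOR(g2, B) = NOR(0, 0) = 1
So g3 = 1 as required.

A=1, B=0, C=1, D=1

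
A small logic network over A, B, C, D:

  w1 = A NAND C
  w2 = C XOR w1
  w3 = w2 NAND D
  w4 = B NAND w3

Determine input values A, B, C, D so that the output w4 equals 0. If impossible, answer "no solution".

A=1, B=1, C=0, D=0

w4 = B NAND w3 must be 0, so both B = 1 and w3 = 1.
Check with A=1, B=1, C=0, D=0:
w1 = A NAND C = 1 NAND 0 = 1
w2 = C XOR w1 = 0 XOR 1 = 1
w3 = w2 NAND D = 1 NAND 0 = 1
w4 = B NAND w3 = 1 NAND 1 = 0
So w4 = 0 as required.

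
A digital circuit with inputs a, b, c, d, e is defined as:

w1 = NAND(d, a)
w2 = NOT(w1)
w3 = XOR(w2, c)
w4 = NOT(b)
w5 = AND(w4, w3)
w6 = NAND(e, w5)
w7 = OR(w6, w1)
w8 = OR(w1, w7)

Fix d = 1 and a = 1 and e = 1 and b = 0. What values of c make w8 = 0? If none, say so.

c=0

w8 = OR(w1, w7) must be 0, so both w1 = 0 and w7 = 0.
w1 = NAND(d, a) must be 0, so both d = 1 and a = 1.
Check with d = 1 and a = 1 and e = 1 and b = 0 and c=0:
w1 = NAND(d, a) = NAND(1, 1) = 0
w2 = NOT(w1) = NOT 0 = 1
w3 = XOR(w2, c) = XOR(1, 0) = 1
w4 = NOT(b) = NOT 0 = 1
w5 = AND(w4, w3) = AND(1, 1) = 1
w6 = NAND(e, w5) = NAND(1, 1) = 0
w7 = OR(w6, w1) = OR(0, 0) = 0
w8 = OR(w1, w7) = OR(0, 0) = 0
So w8 = 0.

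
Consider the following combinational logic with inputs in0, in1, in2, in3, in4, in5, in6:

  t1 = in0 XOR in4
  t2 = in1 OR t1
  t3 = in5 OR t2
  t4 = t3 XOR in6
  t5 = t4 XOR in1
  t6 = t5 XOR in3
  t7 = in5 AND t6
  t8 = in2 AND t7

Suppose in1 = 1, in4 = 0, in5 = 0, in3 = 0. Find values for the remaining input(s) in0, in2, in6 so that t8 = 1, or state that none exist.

With in1 = 1, in4 = 0, in5 = 0, in3 = 0 fixed, none of the 8 settings of in0, in2, in6 give t8 = 1.
For example, with in0=1, in2=1, in6=0:
t1 = in0 XOR in4 = 1 XOR 0 = 1
t2 = in1 OR t1 = 1 OR 1 = 1
t3 = in5 OR t2 = 0 OR 1 = 1
t4 = t3 XOR in6 = 1 XOR 0 = 1
t5 = t4 XOR in1 = 1 XOR 1 = 0
t6 = t5 XOR in3 = 0 XOR 0 = 0
t7 = in5 AND t6 = 0 AND 0 = 0
t8 = in2 AND t7 = 1 AND 0 = 0
giving t8 = 0 ≠ 1.

no solution exists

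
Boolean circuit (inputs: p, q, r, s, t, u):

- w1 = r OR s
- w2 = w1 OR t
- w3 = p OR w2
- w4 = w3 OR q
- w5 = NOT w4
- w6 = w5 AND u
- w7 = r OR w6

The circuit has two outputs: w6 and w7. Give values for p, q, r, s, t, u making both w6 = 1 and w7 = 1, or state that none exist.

Check with p=0, q=0, r=0, s=0, t=0, u=1:
w1 = r OR s = 0 OR 0 = 0
w2 = w1 OR t = 0 OR 0 = 0
w3 = p OR w2 = 0 OR 0 = 0
w4 = w3 OR q = 0 OR 0 = 0
w5 = NOT w4 = NOT 0 = 1
w6 = w5 AND u = 1 AND 1 = 1
w7 = r OR w6 = 0 OR 1 = 1
So w6 = 1 and w7 = 1.

p=0, q=0, r=0, s=0, t=0, u=1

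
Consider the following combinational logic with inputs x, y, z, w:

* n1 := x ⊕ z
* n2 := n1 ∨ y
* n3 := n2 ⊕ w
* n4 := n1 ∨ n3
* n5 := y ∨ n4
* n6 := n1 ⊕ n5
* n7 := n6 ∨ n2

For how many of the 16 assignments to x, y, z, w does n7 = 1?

14

n7 = n6 ∨ n2 must be 1, so at least one of n6, n2 is 1.
Enumerating the 16 input combinations, 14 give n7 = 1 and 2 give n7 = 0.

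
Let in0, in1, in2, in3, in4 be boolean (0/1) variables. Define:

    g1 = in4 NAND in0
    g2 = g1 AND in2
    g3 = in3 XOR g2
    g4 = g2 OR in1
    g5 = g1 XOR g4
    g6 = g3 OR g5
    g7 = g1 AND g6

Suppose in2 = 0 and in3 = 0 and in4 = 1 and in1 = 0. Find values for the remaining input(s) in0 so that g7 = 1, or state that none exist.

Check with in2 = 0 and in3 = 0 and in4 = 1 and in1 = 0 and in0=0:
g1 = in4 NAND in0 = 1 NAND 0 = 1
g2 = g1 AND in2 = 1 AND 0 = 0
g3 = in3 XOR g2 = 0 XOR 0 = 0
g4 = g2 OR in1 = 0 OR 0 = 0
g5 = g1 XOR g4 = 1 XOR 0 = 1
g6 = g3 OR g5 = 0 OR 1 = 1
g7 = g1 AND g6 = 1 AND 1 = 1
So g7 = 1.

in0=0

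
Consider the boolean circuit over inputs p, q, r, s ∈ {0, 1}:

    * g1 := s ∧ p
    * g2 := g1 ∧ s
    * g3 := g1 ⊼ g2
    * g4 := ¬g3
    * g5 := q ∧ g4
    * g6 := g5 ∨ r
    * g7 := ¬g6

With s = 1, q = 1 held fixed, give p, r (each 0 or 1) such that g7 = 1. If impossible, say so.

p=0, r=0

g7 = ¬g6 must be 1, so g6 = 0.
g6 = g5 ∨ r must be 0, so both g5 = 0 and r = 0.
Check with s = 1, q = 1 and p=0, r=0:
g1 = s ∧ p = 1 ∧ 0 = 0
g2 = g1 ∧ s = 0 ∧ 1 = 0
g3 = g1 ⊼ g2 = 0 ⊼ 0 = 1
g4 = ¬g3 = ¬1 = 0
g5 = q ∧ g4 = 1 ∧ 0 = 0
g6 = g5 ∨ r = 0 ∨ 0 = 0
g7 = ¬g6 = ¬0 = 1
So g7 = 1.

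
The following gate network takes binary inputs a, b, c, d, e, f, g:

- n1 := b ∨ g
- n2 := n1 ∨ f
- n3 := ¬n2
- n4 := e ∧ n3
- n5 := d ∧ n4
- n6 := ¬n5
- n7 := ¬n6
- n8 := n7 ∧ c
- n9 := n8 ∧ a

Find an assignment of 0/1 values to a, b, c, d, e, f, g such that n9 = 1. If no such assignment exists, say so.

n9 = n8 ∧ a must be 1, so both n8 = 1 and a = 1.
n8 = n7 ∧ c must be 1, so both n7 = 1 and c = 1.
n7 = ¬n6 must be 1, so n6 = 0.
Check with a=1, b=0, c=1, d=1, e=1, f=0, g=0:
n1 = b ∨ g = 0 ∨ 0 = 0
n2 = n1 ∨ f = 0 ∨ 0 = 0
n3 = ¬n2 = ¬0 = 1
n4 = e ∧ n3 = 1 ∧ 1 = 1
n5 = d ∧ n4 = 1 ∧ 1 = 1
n6 = ¬n5 = ¬1 = 0
n7 = ¬n6 = ¬0 = 1
n8 = n7 ∧ c = 1 ∧ 1 = 1
n9 = n8 ∧ a = 1 ∧ 1 = 1
So n9 = 1 as required.

a=1, b=0, c=1, d=1, e=1, f=0, g=0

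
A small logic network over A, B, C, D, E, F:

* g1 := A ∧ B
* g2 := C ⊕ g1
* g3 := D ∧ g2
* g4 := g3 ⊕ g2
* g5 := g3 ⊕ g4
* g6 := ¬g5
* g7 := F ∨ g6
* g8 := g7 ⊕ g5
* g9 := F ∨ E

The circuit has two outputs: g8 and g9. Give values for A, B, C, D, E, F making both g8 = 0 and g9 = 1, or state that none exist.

Check with A=0 B=0 C=1 D=1 E=1 F=1:
g1 = A ∧ B = 0 ∧ 0 = 0
g2 = C ⊕ g1 = 1 ⊕ 0 = 1
g3 = D ∧ g2 = 1 ∧ 1 = 1
g4 = g3 ⊕ g2 = 1 ⊕ 1 = 0
g5 = g3 ⊕ g4 = 1 ⊕ 0 = 1
g6 = ¬g5 = ¬1 = 0
g7 = F ∨ g6 = 1 ∨ 0 = 1
g8 = g7 ⊕ g5 = 1 ⊕ 1 = 0
g9 = F ∨ E = 1 ∨ 1 = 1
So g8 = 0 and g9 = 1.

A=0 B=0 C=1 D=1 E=1 F=1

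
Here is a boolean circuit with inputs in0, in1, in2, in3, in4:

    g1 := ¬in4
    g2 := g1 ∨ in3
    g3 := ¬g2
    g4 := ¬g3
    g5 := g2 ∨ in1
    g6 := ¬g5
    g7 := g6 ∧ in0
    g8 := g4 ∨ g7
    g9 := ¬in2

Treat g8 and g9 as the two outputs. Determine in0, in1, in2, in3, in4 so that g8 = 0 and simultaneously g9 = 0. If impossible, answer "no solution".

in0=0, in1=1, in2=1, in3=0, in4=1

Check with in0=0, in1=1, in2=1, in3=0, in4=1:
g1 = ¬in4 = ¬1 = 0
g2 = g1 ∨ in3 = 0 ∨ 0 = 0
g3 = ¬g2 = ¬0 = 1
g4 = ¬g3 = ¬1 = 0
g5 = g2 ∨ in1 = 0 ∨ 1 = 1
g6 = ¬g5 = ¬1 = 0
g7 = g6 ∧ in0 = 0 ∧ 0 = 0
g8 = g4 ∨ g7 = 0 ∨ 0 = 0
g9 = ¬in2 = ¬1 = 0
So g8 = 0 and g9 = 0.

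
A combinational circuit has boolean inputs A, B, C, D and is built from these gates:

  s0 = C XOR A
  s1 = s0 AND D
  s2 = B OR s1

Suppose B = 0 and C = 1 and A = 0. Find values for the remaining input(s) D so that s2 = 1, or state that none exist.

D=1

Check with B = 0 and C = 1 and A = 0 and D=1:
s0 = C XOR A = 1 XOR 0 = 1
s1 = s0 AND D = 1 AND 1 = 1
s2 = B OR s1 = 0 OR 1 = 1
So s2 = 1.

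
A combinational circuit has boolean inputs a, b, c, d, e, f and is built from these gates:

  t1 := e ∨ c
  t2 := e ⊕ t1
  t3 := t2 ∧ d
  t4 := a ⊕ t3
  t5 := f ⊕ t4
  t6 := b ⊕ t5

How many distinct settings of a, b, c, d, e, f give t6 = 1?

32

t6 = b ⊕ t5 must be 1, so b and t5 differ.
Enumerating the 64 input combinations, 32 give t6 = 1 and 32 give t6 = 0.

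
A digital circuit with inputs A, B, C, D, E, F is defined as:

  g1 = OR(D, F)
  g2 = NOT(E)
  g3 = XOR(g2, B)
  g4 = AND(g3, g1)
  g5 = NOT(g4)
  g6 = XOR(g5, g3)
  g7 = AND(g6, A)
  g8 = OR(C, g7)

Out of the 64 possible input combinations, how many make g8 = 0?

g8 = OR(C, g7) must be 0, so both C = 0 and g7 = 0.
g7 = AND(g6, A) must be 0, so at least one of g6, A is 0.
Enumerating the 64 input combinations, 18 give g8 = 0 and 46 give g8 = 1.

18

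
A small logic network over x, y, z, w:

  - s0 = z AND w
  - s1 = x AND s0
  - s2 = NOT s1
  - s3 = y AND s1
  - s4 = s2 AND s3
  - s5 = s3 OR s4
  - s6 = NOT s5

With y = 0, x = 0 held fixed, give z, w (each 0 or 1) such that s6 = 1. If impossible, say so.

z=1, w=0

Check with y = 0, x = 0 and z=1, w=0:
s0 = z AND w = 1 AND 0 = 0
s1 = x AND s0 = 0 AND 0 = 0
s2 = NOT s1 = NOT 0 = 1
s3 = y AND s1 = 0 AND 0 = 0
s4 = s2 AND s3 = 1 AND 0 = 0
s5 = s3 OR s4 = 0 OR 0 = 0
s6 = NOT s5 = NOT 0 = 1
So s6 = 1.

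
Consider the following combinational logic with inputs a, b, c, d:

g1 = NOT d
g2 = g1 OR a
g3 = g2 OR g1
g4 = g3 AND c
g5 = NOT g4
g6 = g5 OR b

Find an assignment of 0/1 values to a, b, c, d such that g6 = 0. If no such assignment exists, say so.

a=1, b=0, c=1, d=0

g6 = g5 OR b must be 0, so both g5 = 0 and b = 0.
g5 = NOT g4 must be 0, so g4 = 1.
Check with a=1, b=0, c=1, d=0:
g1 = NOT d = NOT 0 = 1
g2 = g1 OR a = 1 OR 1 = 1
g3 = g2 OR g1 = 1 OR 1 = 1
g4 = g3 AND c = 1 AND 1 = 1
g5 = NOT g4 = NOT 1 = 0
g6 = g5 OR b = 0 OR 0 = 0
So g6 = 0 as required.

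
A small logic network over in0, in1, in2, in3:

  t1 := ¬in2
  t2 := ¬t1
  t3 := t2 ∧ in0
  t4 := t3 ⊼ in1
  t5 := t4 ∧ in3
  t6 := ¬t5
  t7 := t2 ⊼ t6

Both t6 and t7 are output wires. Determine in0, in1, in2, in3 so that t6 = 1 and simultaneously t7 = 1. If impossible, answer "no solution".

Check with in0=1, in1=0, in2=0, in3=0:
t1 = ¬in2 = ¬0 = 1
t2 = ¬t1 = ¬1 = 0
t3 = t2 ∧ in0 = 0 ∧ 1 = 0
t4 = t3 ⊼ in1 = 0 ⊼ 0 = 1
t5 = t4 ∧ in3 = 1 ∧ 0 = 0
t6 = ¬t5 = ¬0 = 1
t7 = t2 ⊼ t6 = 0 ⊼ 1 = 1
So t6 = 1 and t7 = 1.

in0=1, in1=0, in2=0, in3=0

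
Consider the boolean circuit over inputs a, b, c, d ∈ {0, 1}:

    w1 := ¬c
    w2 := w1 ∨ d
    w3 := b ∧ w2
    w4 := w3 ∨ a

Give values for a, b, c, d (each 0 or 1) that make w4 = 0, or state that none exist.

w4 = w3 ∨ a must be 0, so both w3 = 0 and a = 0.
Check with a=0, b=1, c=1, d=0:
w1 = ¬c = ¬1 = 0
w2 = w1 ∨ d = 0 ∨ 0 = 0
w3 = b ∧ w2 = 1 ∧ 0 = 0
w4 = w3 ∨ a = 0 ∨ 0 = 0
So w4 = 0 as required.

a=0, b=1, c=1, d=0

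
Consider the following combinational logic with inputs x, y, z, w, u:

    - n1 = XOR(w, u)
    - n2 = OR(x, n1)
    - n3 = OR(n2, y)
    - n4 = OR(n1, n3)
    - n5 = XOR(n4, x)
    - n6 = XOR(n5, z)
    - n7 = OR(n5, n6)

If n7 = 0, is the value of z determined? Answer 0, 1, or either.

0

n7 = OR(n5, n6) must be 0, so both n5 = 0 and n6 = 0.
Every assignment with n7 = 0 has z = 0; there are 10 such assignment(s).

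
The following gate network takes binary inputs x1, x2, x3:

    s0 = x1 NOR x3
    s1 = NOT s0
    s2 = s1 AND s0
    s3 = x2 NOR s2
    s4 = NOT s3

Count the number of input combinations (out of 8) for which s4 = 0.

4

s4 = NOT s3 must be 0, so s3 = 1.
s3 = x2 NOR s2 must be 1, so both x2 = 0 and s2 = 0.
s2 = s1 AND s0 must be 0, so at least one of s1, s0 is 0.
Satisfying assignments:
  x1=0, x2=0, x3=0
  x1=0, x2=0, x3=1
  x1=1, x2=0, x3=0
  x1=1, x2=0, x3=1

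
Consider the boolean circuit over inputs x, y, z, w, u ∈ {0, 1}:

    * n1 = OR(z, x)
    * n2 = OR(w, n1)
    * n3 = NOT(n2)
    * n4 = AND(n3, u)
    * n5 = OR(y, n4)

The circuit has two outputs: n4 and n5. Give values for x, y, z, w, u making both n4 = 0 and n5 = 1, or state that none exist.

x=0 y=1 z=1 w=0 u=1

Check with x=0 y=1 z=1 w=0 u=1:
n1 = OR(z, x) = OR(1, 0) = 1
n2 = OR(w, n1) = OR(0, 1) = 1
n3 = NOT(n2) = NOT 1 = 0
n4 = AND(n3, u) = AND(0, 1) = 0
n5 = OR(y, n4) = OR(1, 0) = 1
So n4 = 0 and n5 = 1.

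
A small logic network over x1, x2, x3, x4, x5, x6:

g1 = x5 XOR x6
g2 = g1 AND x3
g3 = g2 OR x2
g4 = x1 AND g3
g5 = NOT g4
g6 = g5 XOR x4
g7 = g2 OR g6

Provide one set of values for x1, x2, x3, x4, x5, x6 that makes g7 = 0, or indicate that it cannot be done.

g7 = g2 OR g6 must be 0, so both g2 = 0 and g6 = 0.
g2 = g1 AND x3 must be 0, so at least one of g1, x3 is 0.
g6 = g5 XOR x4 must be 0, so g5 and x4 are equal.
Check with x1=1, x2=0, x3=0, x4=1, x5=1, x6=0:
g1 = x5 XOR x6 = 1 XOR 0 = 1
g2 = g1 AND x3 = 1 AND 0 = 0
g3 = g2 OR x2 = 0 OR 0 = 0
g4 = x1 AND g3 = 1 AND 0 = 0
g5 = NOT g4 = NOT 0 = 1
g6 = g5 XOR x4 = 1 XOR 1 = 0
g7 = g2 OR g6 = 0 OR 0 = 0
So g7 = 0 as required.

x1=1, x2=0, x3=0, x4=1, x5=1, x6=0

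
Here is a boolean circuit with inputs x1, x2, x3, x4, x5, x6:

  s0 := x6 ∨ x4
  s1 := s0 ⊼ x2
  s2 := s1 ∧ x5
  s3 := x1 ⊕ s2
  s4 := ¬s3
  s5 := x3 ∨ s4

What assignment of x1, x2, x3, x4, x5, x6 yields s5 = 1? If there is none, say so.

s5 = x3 ∨ s4 must be 1, so at least one of x3, s4 is 1.
Check with x1=1, x2=0, x3=0, x4=1, x5=1, x6=1:
s0 = x6 ∨ x4 = 1 ∨ 1 = 1
s1 = s0 ⊼ x2 = 1 ⊼ 0 = 1
s2 = s1 ∧ x5 = 1 ∧ 1 = 1
s3 = x1 ⊕ s2 = 1 ⊕ 1 = 0
s4 = ¬s3 = ¬0 = 1
s5 = x3 ∨ s4 = 0 ∨ 1 = 1
So s5 = 1 as required.

x1=1, x2=0, x3=0, x4=1, x5=1, x6=1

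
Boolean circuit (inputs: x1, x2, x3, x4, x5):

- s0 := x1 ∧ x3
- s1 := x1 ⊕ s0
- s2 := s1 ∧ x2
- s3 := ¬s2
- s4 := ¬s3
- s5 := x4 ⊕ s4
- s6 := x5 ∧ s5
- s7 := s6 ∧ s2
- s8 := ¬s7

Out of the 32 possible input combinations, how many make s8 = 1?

31

s8 = ¬s7 must be 1, so s7 = 0.
s7 = s6 ∧ s2 must be 0, so at least one of s6, s2 is 0.
Enumerating the 32 input combinations, 31 give s8 = 1 and 1 give s8 = 0.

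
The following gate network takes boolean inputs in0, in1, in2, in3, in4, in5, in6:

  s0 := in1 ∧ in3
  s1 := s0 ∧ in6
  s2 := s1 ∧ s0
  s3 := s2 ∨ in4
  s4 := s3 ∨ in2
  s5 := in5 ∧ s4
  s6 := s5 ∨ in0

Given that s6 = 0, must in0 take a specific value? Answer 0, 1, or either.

s6 = s5 ∨ in0 must be 0, so both s5 = 0 and in0 = 0.
s5 = in5 ∧ s4 must be 0, so at least one of in5, s4 is 0.
Every assignment with s6 = 0 has in0 = 0; there are 39 such assignment(s).

0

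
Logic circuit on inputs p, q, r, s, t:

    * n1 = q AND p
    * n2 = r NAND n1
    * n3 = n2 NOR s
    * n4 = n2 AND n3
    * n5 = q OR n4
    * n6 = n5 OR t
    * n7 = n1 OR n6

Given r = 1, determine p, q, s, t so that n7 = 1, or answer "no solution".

Check with r = 1 and p=0, q=1, s=1, t=0:
n1 = q AND p = 1 AND 0 = 0
n2 = r NAND n1 = 1 NAND 0 = 1
n3 = n2 NOR s = 1 NOR 1 = 0
n4 = n2 AND n3 = 1 AND 0 = 0
n5 = q OR n4 = 1 OR 0 = 1
n6 = n5 OR t = 1 OR 0 = 1
n7 = n1 OR n6 = 0 OR 1 = 1
So n7 = 1.

p=0, q=1, s=1, t=0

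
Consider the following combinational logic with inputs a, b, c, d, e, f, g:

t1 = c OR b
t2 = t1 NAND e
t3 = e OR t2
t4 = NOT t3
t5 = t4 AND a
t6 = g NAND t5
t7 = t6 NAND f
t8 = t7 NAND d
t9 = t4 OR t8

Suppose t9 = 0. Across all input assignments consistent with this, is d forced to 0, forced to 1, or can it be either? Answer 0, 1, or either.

1

t9 = t4 OR t8 must be 0, so both t4 = 0 and t8 = 0.
t4 = NOT t3 must be 0, so t3 = 1.
Every assignment with t9 = 0 has d = 1; there are 32 such assignment(s).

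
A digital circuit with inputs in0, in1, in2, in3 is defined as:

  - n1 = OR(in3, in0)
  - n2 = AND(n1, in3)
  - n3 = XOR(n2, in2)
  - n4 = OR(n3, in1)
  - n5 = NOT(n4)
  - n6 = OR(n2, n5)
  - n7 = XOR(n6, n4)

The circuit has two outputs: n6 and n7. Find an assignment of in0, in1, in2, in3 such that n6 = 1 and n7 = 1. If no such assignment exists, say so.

Check with in0=1, in1=0, in2=1, in3=1:
n1 = OR(in3, in0) = OR(1, 1) = 1
n2 = AND(n1, in3) = AND(1, 1) = 1
n3 = XOR(n2, in2) = XOR(1, 1) = 0
n4 = OR(n3, in1) = OR(0, 0) = 0
n5 = NOT(n4) = NOT 0 = 1
n6 = OR(n2, n5) = OR(1, 1) = 1
n7 = XOR(n6, n4) = XOR(1, 0) = 1
So n6 = 1 and n7 = 1.

in0=1, in1=0, in2=1, in3=1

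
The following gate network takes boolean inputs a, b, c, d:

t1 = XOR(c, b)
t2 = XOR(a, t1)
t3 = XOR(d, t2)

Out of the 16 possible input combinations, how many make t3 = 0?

8

t3 = XOR(d, t2) must be 0, so d and t2 are equal.
Enumerating the 16 input combinations, 8 give t3 = 0 and 8 give t3 = 1.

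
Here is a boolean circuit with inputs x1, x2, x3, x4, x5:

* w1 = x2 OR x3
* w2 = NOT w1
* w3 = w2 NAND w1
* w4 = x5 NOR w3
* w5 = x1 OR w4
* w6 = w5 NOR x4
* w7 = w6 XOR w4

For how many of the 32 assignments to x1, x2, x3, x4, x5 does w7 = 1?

w7 = w6 XOR w4 must be 1, so w6 and w4 differ.
Enumerating the 32 input combinations, 8 give w7 = 1 and 24 give w7 = 0.

8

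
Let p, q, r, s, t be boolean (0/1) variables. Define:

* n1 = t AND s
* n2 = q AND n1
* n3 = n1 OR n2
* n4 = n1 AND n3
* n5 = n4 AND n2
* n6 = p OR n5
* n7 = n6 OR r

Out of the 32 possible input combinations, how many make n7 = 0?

n7 = n6 OR r must be 0, so both n6 = 0 and r = 0.
n6 = p OR n5 must be 0, so both p = 0 and n5 = 0.
n5 = n4 AND n2 must be 0, so at least one of n4, n2 is 0.
Enumerating the 32 input combinations, 7 give n7 = 0 and 25 give n7 = 1.

7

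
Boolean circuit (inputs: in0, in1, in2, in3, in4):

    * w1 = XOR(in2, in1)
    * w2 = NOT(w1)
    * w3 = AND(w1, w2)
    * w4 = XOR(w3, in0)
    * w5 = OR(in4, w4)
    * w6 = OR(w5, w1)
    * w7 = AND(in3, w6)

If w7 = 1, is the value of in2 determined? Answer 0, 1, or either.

either

Both values of in2 occur among assignments with w7 = 1:
  in2=0: in0=0, in1=0, in2=0, in3=1, in4=1
  in2=1: in0=0, in1=0, in2=1, in3=1, in4=0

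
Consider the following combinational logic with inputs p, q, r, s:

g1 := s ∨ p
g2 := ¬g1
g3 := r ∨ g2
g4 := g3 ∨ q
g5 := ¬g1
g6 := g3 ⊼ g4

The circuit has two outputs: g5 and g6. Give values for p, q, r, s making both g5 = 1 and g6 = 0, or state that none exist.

Check with p=0 q=0 r=1 s=0:
g1 = s ∨ p = 0 ∨ 0 = 0
g2 = ¬g1 = ¬0 = 1
g3 = r ∨ g2 = 1 ∨ 1 = 1
g4 = g3 ∨ q = 1 ∨ 0 = 1
g5 = ¬g1 = ¬0 = 1
g6 = g3 ⊼ g4 = 1 ⊼ 1 = 0
So g5 = 1 and g6 = 0.

p=0 q=0 r=1 s=0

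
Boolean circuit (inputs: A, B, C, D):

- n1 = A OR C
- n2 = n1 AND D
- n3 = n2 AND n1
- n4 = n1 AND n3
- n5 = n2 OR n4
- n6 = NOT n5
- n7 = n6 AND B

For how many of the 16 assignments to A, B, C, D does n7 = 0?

n7 = n6 AND B must be 0, so at least one of n6, B is 0.
Enumerating the 16 input combinations, 11 give n7 = 0 and 5 give n7 = 1.

11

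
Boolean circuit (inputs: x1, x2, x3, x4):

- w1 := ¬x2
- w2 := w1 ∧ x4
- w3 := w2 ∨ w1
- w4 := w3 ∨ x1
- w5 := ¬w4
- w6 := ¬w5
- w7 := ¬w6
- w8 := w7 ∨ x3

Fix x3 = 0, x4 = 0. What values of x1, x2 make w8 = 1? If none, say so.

x1=0, x2=1

Check with x3 = 0, x4 = 0 and x1=0, x2=1:
w1 = ¬x2 = ¬1 = 0
w2 = w1 ∧ x4 = 0 ∧ 0 = 0
w3 = w2 ∨ w1 = 0 ∨ 0 = 0
w4 = w3 ∨ x1 = 0 ∨ 0 = 0
w5 = ¬w4 = ¬0 = 1
w6 = ¬w5 = ¬1 = 0
w7 = ¬w6 = ¬0 = 1
w8 = w7 ∨ x3 = 1 ∨ 0 = 1
So w8 = 1.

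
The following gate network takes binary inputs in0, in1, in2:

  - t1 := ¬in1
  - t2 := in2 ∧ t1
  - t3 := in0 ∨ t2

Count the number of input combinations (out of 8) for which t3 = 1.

5

t3 = in0 ∨ t2 must be 1, so at least one of in0, t2 is 1.
Satisfying assignments:
  in0=0, in1=0, in2=1
  in0=1, in1=0, in2=0
  in0=1, in1=0, in2=1
  in0=1, in1=1, in2=0
  in0=1, in1=1, in2=1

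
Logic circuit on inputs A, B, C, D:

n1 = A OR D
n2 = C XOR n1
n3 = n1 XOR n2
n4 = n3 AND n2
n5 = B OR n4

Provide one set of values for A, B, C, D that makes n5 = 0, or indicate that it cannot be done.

A=1, B=0, C=0, D=0

Check with A=1, B=0, C=0, D=0:
n1 = A OR D = 1 OR 0 = 1
n2 = C XOR n1 = 0 XOR 1 = 1
n3 = n1 XOR n2 = 1 XOR 1 = 0
n4 = n3 AND n2 = 0 AND 1 = 0
n5 = B OR n4 = 0 OR 0 = 0
So n5 = 0 as required.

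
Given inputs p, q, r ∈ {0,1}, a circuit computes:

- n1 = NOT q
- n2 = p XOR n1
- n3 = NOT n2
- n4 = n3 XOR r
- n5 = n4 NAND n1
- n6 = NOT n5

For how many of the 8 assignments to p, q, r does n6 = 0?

6

n6 = NOT n5 must be 0, so n5 = 1.
n5 = n4 NAND n1 must be 1, so at least one of n4, n1 is 0.
Enumerating the 8 input combinations, 6 give n6 = 0 and 2 give n6 = 1.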